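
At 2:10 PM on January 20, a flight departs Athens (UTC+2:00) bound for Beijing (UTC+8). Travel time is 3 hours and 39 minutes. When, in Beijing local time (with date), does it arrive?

11:49 PM on January 20

Convert departure to UTC: 2:10 PM − 2:00 = 12:10 PM UTC on Jan 20.
Add 3 hours 39 minutes travel time → 3:49 PM UTC.
Beijing is UTC+8:00, so local arrival = 3:49 PM + 8:00 = 11:49 PM on Jan 20.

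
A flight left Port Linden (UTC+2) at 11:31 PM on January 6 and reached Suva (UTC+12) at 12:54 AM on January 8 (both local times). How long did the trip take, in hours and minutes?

Departure in UTC: 11:31 PM − 2:00 = 9:31 PM on Jan 6.
Arrival in UTC: 12:54 AM − 12:00 = 12:54 PM on Jan 7.
Elapsed = 12:54 PM − 9:31 PM (+1 day) = 15 hours 23 minutes.

15 hours 23 minutes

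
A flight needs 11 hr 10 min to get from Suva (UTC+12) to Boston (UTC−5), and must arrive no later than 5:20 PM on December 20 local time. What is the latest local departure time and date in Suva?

11:10 PM on December 20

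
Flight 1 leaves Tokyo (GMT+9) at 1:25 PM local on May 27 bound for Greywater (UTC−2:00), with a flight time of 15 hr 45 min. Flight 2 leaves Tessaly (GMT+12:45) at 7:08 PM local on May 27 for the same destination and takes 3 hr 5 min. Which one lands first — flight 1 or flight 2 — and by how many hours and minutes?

Flight 1 in UTC: 1:25 PM − 9:00 = 4:25 AM on May 27.
+15 hours 45 minutes → arrive 8:10 PM UTC on May 27.
Flight 2 in UTC: 7:08 PM − 12:45 = 6:23 AM on May 27.
+3 hours 5 minutes → arrive 9:28 AM UTC on May 27.
Flight 2 lands earlier by 10 hours 42 minutes.

the second, by 10 hours 42 minutes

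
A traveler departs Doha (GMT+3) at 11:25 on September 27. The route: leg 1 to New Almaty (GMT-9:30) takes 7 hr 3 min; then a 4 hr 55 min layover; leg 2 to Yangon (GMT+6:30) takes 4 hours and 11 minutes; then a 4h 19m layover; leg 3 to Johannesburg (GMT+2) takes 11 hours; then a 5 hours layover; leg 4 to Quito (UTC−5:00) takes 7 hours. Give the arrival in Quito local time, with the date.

Convert departure to UTC: 11:25 − 3:00 = 08:25 UTC on Sep 27.
Add 7 hours and 3 minutes leg 1 → 15:28 UTC.
Add 4 hours and 55 minutes layover in New Almaty → 20:23 UTC.
Add 4 hours 11 minutes leg 2 → 00:34 UTC (Sep 28).
Add 4 hours 19 minutes layover in Yangon → 04:53 UTC.
Add 11 hours leg 3 → 15:53 UTC.
Add 5 hours layover in Johannesburg → 20:53 UTC.
Add 7 hours leg 4 → 03:53 UTC (Sep 29).
Quito is UTC−5:00, so local arrival = 03:53 − 5:00 = 22:53 on Sep 28.

22:53 on Sep 28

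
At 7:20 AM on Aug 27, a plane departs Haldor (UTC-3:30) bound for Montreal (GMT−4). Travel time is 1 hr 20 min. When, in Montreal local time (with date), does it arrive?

8:10 AM on August 27

Convert departure to UTC: 7:20 AM + 3:30 = 10:50 AM UTC on Aug 27.
Add 1 hour 20 minutes travel time → 12:10 PM UTC.
Montreal is UTC−4:00, so local arrival = 12:10 PM − 4:00 = 8:10 AM on Aug 27.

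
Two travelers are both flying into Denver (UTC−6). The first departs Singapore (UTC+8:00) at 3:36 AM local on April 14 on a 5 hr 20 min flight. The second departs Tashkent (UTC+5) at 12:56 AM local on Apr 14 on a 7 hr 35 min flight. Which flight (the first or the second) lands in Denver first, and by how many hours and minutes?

Flight 1 in UTC: 3:36 AM − 8:00 = 7:36 PM on Apr 13.
+5 hours and 20 minutes → arrive 12:56 AM UTC on Apr 14.
Flight 2 in UTC: 12:56 AM − 5:00 = 7:56 PM on Apr 13.
+7 hours 35 minutes → arrive 3:31 AM UTC on Apr 14.
Flight 1 lands earlier by 2 hours 35 minutes.

the first, by 2 hours 35 minutes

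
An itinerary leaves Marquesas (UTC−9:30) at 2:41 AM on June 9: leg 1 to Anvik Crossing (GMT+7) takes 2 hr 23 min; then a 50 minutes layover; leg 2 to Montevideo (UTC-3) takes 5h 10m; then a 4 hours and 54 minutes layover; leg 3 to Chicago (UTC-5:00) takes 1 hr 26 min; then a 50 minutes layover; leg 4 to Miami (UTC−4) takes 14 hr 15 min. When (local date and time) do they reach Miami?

1:59 PM on June 10

Convert departure to UTC: 2:41 AM + 9:30 = 12:11 PM UTC on Jun 9.
Add 2 hours 23 minutes leg 1 → 2:34 PM UTC.
Add 50 minutes layover in Anvik Crossing → 3:24 PM UTC.
Add 5 hours 10 minutes leg 2 → 8:34 PM UTC.
Add 4 hours and 54 minutes layover in Montevideo → 1:28 AM UTC (Jun 10).
Add 1 hour and 26 minutes leg 3 → 2:54 AM UTC.
Add 50 minutes layover in Chicago → 3:44 AM UTC.
Add 14 hours 15 minutes leg 4 → 5:59 PM UTC.
Miami is UTC−4:00, so local arrival = 5:59 PM − 4:00 = 1:59 PM on Jun 10.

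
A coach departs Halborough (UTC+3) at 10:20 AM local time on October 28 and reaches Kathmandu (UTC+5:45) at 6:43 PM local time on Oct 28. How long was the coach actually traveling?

Departure in UTC: 10:20 AM − 3:00 = 7:20 AM on Oct 28.
Arrival in UTC: 6:43 PM − 5:45 = 12:58 PM on Oct 28.
Elapsed = 12:58 PM − 7:20 AM = 5 hours 38 minutes.

5 hours 38 minutes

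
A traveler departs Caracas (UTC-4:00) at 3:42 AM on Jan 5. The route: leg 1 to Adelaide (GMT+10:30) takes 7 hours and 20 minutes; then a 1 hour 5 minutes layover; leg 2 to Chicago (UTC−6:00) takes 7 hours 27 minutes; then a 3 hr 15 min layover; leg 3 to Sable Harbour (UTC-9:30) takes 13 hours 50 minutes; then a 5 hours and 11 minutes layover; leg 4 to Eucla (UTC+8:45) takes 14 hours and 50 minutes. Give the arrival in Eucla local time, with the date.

9:25 PM on Jan 7

Convert departure to UTC: 3:42 AM + 4:00 = 7:42 AM UTC on Jan 5.
Add 7 hours and 20 minutes leg 1 → 3:02 PM UTC.
Add 1 hour and 5 minutes layover in Adelaide → 4:07 PM UTC.
Add 7 hours 27 minutes leg 2 → 11:34 PM UTC.
Add 3 hours and 15 minutes layover in Chicago → 2:49 AM UTC (Jan 6).
Add 13 hours and 50 minutes leg 3 → 4:39 PM UTC.
Add 5 hours and 11 minutes layover in Sable Harbour → 9:50 PM UTC.
Add 14 hours 50 minutes leg 4 → 12:40 PM UTC (Jan 7).
Eucla is UTC+8:45, so local arrival = 12:40 PM + 8:45 = 9:25 PM on Jan 7.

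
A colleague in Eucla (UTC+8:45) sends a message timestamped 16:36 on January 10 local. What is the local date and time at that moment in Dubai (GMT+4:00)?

Dubai is 4:45 behind Eucla.
Shift by the zone difference: 16:36 − 4:45 = 11:51 on Jan 10 in Dubai.

11:51 on Jan 10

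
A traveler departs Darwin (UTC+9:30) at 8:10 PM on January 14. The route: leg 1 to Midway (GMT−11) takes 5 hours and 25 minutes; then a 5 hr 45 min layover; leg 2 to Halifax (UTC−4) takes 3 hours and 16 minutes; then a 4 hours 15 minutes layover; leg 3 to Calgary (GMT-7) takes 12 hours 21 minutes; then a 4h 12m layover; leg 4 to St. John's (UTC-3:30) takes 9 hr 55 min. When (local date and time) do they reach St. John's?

4:19 AM on January 16

Convert departure to UTC: 8:10 PM − 9:30 = 10:40 AM UTC on Jan 14.
Add 5 hours and 25 minutes leg 1 → 4:05 PM UTC.
Add 5 hours and 45 minutes layover in Midway → 9:50 PM UTC.
Add 3 hours and 16 minutes leg 2 → 1:06 AM UTC (Jan 15).
Add 4 hours 15 minutes layover in Halifax → 5:21 AM UTC.
Add 12 hours and 21 minutes leg 3 → 5:42 PM UTC.
Add 4 hours 12 minutes layover in Calgary → 9:54 PM UTC.
Add 9 hours and 55 minutes leg 4 → 7:49 AM UTC (Jan 16).
St. John's is UTC−3:30, so local arrival = 7:49 AM − 3:30 = 4:19 AM on Jan 16.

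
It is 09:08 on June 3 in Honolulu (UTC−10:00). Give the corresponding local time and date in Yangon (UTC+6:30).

In UTC: 09:08 + 10:00 = 19:08 on Jun 3.
Yangon is UTC+6:30: 19:08 + 6:30 = 01:38 on Jun 4.

01:38 on June 4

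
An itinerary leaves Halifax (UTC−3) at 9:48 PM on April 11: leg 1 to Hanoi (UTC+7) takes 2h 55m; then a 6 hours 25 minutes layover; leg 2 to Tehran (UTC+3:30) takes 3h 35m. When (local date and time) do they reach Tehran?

5:13 PM on Apr 12

Convert departure to UTC: 9:48 PM + 3:00 = 12:48 AM UTC on Apr 12.
Add 2 hours 55 minutes leg 1 → 3:43 AM UTC.
Add 6 hours and 25 minutes layover in Hanoi → 10:08 AM UTC.
Add 3 hours and 35 minutes leg 2 → 1:43 PM UTC.
Tehran is UTC+3:30, so local arrival = 1:43 PM + 3:30 = 5:13 PM on Apr 12.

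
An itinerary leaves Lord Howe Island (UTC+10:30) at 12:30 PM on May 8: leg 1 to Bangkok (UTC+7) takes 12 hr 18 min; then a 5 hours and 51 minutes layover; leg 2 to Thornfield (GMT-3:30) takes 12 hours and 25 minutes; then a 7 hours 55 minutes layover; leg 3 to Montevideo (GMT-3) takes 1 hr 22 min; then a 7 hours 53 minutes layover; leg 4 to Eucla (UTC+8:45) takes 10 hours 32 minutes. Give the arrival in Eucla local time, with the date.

9:01 PM on May 10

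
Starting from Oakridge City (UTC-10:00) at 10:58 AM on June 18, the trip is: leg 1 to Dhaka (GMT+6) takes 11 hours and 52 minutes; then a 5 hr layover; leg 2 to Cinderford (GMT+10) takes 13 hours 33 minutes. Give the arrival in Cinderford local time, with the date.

Convert departure to UTC: 10:58 AM + 10:00 = 8:58 PM UTC on Jun 18.
Add 11 hours 52 minutes leg 1 → 8:50 AM UTC (Jun 19).
Add 5 hours layover in Dhaka → 1:50 PM UTC.
Add 13 hours and 33 minutes leg 2 → 3:23 AM UTC (Jun 20).
Cinderford is UTC+10:00, so local arrival = 3:23 AM + 10:00 = 1:23 PM on Jun 20.

1:23 PM on June 20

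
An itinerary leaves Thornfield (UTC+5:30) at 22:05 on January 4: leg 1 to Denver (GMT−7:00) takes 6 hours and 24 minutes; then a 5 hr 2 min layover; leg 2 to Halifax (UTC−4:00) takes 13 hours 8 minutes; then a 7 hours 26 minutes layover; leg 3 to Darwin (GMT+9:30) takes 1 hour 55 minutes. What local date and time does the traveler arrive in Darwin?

12:00 on Jan 6

Convert departure to UTC: 22:05 − 5:30 = 16:35 UTC on Jan 4.
Add 6 hours 24 minutes leg 1 → 22:59 UTC.
Add 5 hours and 2 minutes layover in Denver → 04:01 UTC (Jan 5).
Add 13 hours and 8 minutes leg 2 → 17:09 UTC.
Add 7 hours 26 minutes layover in Halifax → 00:35 UTC (Jan 6).
Add 1 hour and 55 minutes leg 3 → 02:30 UTC.
Darwin is UTC+9:30, so local arrival = 02:30 + 9:30 = 12:00 on Jan 6.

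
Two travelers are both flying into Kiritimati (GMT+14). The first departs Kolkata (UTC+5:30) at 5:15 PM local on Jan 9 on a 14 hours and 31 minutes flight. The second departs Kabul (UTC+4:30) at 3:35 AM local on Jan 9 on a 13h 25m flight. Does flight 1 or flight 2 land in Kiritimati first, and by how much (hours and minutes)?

Flight 1 in UTC: 5:15 PM − 5:30 = 11:45 AM on Jan 9.
+14 hours 31 minutes → arrive 2:16 AM UTC on Jan 10.
Flight 2 in UTC: 3:35 AM − 4:30 = 11:05 PM on Jan 8.
+13 hours and 25 minutes → arrive 12:30 PM UTC on Jan 9.
Flight 2 lands earlier by 13 hours 46 minutes.

the second, by 13 hours 46 minutes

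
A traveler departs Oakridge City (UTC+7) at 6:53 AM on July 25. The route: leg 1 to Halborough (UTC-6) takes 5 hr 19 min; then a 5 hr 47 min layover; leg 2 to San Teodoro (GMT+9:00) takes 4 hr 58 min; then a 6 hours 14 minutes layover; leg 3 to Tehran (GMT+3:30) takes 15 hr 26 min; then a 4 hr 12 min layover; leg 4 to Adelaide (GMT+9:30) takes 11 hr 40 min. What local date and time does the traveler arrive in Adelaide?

Convert departure to UTC: 6:53 AM − 7:00 = 11:53 PM UTC on Jul 24.
Add 5 hours 19 minutes leg 1 → 5:12 AM UTC (Jul 25).
Add 5 hours and 47 minutes layover in Halborough → 10:59 AM UTC.
Add 4 hours and 58 minutes leg 2 → 3:57 PM UTC.
Add 6 hours 14 minutes layover in San Teodoro → 10:11 PM UTC.
Add 15 hours 26 minutes leg 3 → 1:37 PM UTC (Jul 26).
Add 4 hours 12 minutes layover in Tehran → 5:49 PM UTC.
Add 11 hours 40 minutes leg 4 → 5:29 AM UTC (Jul 27).
Adelaide is UTC+9:30, so local arrival = 5:29 AM + 9:30 = 2:59 PM on Jul 27.

2:59 PM on July 27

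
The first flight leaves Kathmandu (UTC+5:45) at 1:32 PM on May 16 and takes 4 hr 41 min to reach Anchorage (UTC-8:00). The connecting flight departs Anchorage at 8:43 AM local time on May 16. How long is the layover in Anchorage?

4 hours 15 minutes

Convert departure to UTC: 1:32 PM − 5:45 = 7:47 AM UTC on May 16.
Add 4 hours and 41 minutes flight time → 12:28 PM UTC.
Anchorage is UTC−8:00, so local arrival = 12:28 PM − 8:00 = 4:28 AM on May 16.
Layover = 8:43 AM − 4:28 AM = 4 hours 15 minutes.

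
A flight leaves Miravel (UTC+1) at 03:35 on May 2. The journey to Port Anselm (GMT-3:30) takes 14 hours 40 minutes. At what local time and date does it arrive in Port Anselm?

13:45 on May 2

Convert departure to UTC: 03:35 − 1:00 = 02:35 UTC on May 2.
Add 14 hours and 40 minutes travel time → 17:15 UTC.
Port Anselm is UTC−3:30, so local arrival = 17:15 − 3:30 = 13:45 on May 2.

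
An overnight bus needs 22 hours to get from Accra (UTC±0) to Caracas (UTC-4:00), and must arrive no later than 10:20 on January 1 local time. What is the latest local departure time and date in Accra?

Target arrival in UTC: 10:20 + 4:00 = 14:20 on Jan 1.
Subtract 22 hours → departure 16:20 UTC on Dec 31.
Accra is UTC+0, so departure is 16:20 on Dec 31.

16:20 on December 31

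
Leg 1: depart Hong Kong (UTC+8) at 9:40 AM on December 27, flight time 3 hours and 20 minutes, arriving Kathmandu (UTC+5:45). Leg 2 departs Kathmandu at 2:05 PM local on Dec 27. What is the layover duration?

Convert departure to UTC: 9:40 AM − 8:00 = 1:40 AM UTC on Dec 27.
Add 3 hours 20 minutes flight time → 5:00 AM UTC.
Kathmandu is UTC+5:45, so local arrival = 5:00 AM + 5:45 = 10:45 AM on Dec 27.
Layover = 2:05 PM − 10:45 AM = 3 hours 20 minutes.

3 hours 20 minutes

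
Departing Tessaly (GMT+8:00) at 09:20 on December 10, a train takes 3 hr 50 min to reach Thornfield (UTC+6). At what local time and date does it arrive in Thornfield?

Convert departure to UTC: 09:20 − 8:00 = 01:20 UTC on Dec 10.
Add 3 hours and 50 minutes travel time → 05:10 UTC.
Thornfield is UTC+6:00, so local arrival = 05:10 + 6:00 = 11:10 on Dec 10.

11:10 on December 10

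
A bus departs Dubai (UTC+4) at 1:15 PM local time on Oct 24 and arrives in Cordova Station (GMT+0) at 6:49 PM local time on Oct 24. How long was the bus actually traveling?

9 hours 34 minutes

Departure in UTC: 1:15 PM − 4:00 = 9:15 AM on Oct 24.
Arrival is already UTC: 6:49 PM on Oct 24.
Elapsed = 6:49 PM − 9:15 AM = 9 hours 34 minutes.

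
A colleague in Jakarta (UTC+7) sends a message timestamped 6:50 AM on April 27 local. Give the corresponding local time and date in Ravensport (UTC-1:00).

In UTC: 6:50 AM − 7:00 = 11:50 PM on Apr 26.
Ravensport is UTC−1:00: 11:50 PM − 1:00 = 10:50 PM on Apr 26.

10:50 PM on April 26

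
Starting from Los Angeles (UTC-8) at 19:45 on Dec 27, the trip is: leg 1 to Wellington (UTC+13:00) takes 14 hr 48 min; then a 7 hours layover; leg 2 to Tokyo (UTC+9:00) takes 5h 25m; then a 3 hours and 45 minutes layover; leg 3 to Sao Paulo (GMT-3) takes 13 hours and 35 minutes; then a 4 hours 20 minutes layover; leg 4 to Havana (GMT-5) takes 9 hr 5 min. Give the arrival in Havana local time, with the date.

Convert departure to UTC: 19:45 + 8:00 = 03:45 UTC on Dec 28.
Add 14 hours 48 minutes leg 1 → 18:33 UTC.
Add 7 hours layover in Wellington → 01:33 UTC (Dec 29).
Add 5 hours 25 minutes leg 2 → 06:58 UTC.
Add 3 hours 45 minutes layover in Tokyo → 10:43 UTC.
Add 13 hours and 35 minutes leg 3 → 00:18 UTC (Dec 30).
Add 4 hours and 20 minutes layover in Sao Paulo → 04:38 UTC.
Add 9 hours 5 minutes leg 4 → 13:43 UTC.
Havana is UTC−5:00, so local arrival = 13:43 − 5:00 = 08:43 on Dec 30.

08:43 on December 30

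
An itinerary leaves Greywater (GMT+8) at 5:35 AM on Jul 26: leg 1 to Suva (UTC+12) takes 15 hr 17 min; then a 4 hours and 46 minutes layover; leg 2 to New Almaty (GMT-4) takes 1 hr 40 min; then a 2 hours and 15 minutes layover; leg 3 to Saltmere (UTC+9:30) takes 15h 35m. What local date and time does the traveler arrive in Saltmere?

Convert departure to UTC: 5:35 AM − 8:00 = 9:35 PM UTC on Jul 25.
Add 15 hours 17 minutes leg 1 → 12:52 PM UTC (Jul 26).
Add 4 hours 46 minutes layover in Suva → 5:38 PM UTC.
Add 1 hour and 40 minutes leg 2 → 7:18 PM UTC.
Add 2 hours and 15 minutes layover in New Almaty → 9:33 PM UTC.
Add 15 hours and 35 minutes leg 3 → 1:08 PM UTC (Jul 27).
Saltmere is UTC+9:30, so local arrival = 1:08 PM + 9:30 = 10:38 PM on Jul 27.

10:38 PM on July 27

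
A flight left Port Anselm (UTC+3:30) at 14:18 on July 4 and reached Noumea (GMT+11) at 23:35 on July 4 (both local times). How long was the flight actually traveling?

1 hour 47 minutes

Departure in UTC: 14:18 − 3:30 = 10:48 on Jul 4.
Arrival in UTC: 23:35 − 11:00 = 12:35 on Jul 4.
Elapsed = 12:35 − 10:48 = 1 hour 47 minutes.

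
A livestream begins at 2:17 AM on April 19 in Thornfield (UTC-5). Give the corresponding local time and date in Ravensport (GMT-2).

5:17 AM on April 19

In UTC: 2:17 AM + 5:00 = 7:17 AM on Apr 19.
Ravensport is UTC−2:00: 7:17 AM − 2:00 = 5:17 AM on Apr 19.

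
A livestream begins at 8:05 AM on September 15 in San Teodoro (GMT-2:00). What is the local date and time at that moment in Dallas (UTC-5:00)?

In UTC: 8:05 AM + 2:00 = 10:05 AM on Sep 15.
Dallas is UTC−5:00: 10:05 AM − 5:00 = 5:05 AM on Sep 15.

5:05 AM on Sep 15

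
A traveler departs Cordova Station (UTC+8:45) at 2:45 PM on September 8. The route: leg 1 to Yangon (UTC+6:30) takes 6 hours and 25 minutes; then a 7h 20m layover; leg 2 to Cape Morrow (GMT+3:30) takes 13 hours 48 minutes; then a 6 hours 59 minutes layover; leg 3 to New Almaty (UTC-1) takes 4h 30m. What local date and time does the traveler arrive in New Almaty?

8:02 PM on September 9

Convert departure to UTC: 2:45 PM − 8:45 = 6:00 AM UTC on Sep 8.
Add 6 hours and 25 minutes leg 1 → 12:25 PM UTC.
Add 7 hours and 20 minutes layover in Yangon → 7:45 PM UTC.
Add 13 hours 48 minutes leg 2 → 9:33 AM UTC (Sep 9).
Add 6 hours 59 minutes layover in Cape Morrow → 4:32 PM UTC.
Add 4 hours 30 minutes leg 3 → 9:02 PM UTC.
New Almaty is UTC−1:00, so local arrival = 9:02 PM − 1:00 = 8:02 PM on Sep 9.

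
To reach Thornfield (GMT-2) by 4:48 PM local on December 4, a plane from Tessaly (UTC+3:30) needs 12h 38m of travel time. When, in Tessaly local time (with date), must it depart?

Target arrival in UTC: 4:48 PM + 2:00 = 6:48 PM on Dec 4.
Subtract 12 hours and 38 minutes → departure 6:10 AM UTC on Dec 4.
Tessaly is UTC+3:30: 6:10 AM + 3:30 = 9:40 AM on Dec 4.

9:40 AM on Dec 4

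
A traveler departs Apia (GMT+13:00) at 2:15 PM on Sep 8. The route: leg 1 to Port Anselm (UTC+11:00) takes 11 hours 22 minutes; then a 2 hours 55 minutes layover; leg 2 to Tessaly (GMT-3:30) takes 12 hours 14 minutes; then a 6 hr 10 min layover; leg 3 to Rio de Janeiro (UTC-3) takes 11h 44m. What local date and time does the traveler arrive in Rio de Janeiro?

6:40 PM on Sep 9

Convert departure to UTC: 2:15 PM − 13:00 = 1:15 AM UTC on Sep 8.
Add 11 hours 22 minutes leg 1 → 12:37 PM UTC.
Add 2 hours 55 minutes layover in Port Anselm → 3:32 PM UTC.
Add 12 hours and 14 minutes leg 2 → 3:46 AM UTC (Sep 9).
Add 6 hours and 10 minutes layover in Tessaly → 9:56 AM UTC.
Add 11 hours 44 minutes leg 3 → 9:40 PM UTC.
Rio de Janeiro is UTC−3:00, so local arrival = 9:40 PM − 3:00 = 6:40 PM on Sep 9.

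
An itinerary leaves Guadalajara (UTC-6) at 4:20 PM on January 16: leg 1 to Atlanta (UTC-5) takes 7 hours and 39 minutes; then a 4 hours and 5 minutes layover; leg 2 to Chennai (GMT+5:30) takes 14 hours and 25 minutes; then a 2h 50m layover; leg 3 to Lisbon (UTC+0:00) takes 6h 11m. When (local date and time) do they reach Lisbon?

Convert departure to UTC: 4:20 PM + 6:00 = 10:20 PM UTC on Jan 16.
Add 7 hours and 39 minutes leg 1 → 5:59 AM UTC (Jan 17).
Add 4 hours and 5 minutes layover in Atlanta → 10:04 AM UTC.
Add 14 hours 25 minutes leg 2 → 12:29 AM UTC (Jan 18).
Add 2 hours and 50 minutes layover in Chennai → 3:19 AM UTC.
Add 6 hours and 11 minutes leg 3 → 9:30 AM UTC.
Lisbon is UTC+0, so local arrival is the same: 9:30 AM on Jan 18.

9:30 AM on January 18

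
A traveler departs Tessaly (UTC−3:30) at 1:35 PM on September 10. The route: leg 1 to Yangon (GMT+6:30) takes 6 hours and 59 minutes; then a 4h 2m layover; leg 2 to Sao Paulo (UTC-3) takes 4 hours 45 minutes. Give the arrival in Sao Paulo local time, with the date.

5:51 AM on September 11

Convert departure to UTC: 1:35 PM + 3:30 = 5:05 PM UTC on Sep 10.
Add 6 hours and 59 minutes leg 1 → 12:04 AM UTC (Sep 11).
Add 4 hours 2 minutes layover in Yangon → 4:06 AM UTC.
Add 4 hours 45 minutes leg 2 → 8:51 AM UTC.
Sao Paulo is UTC−3:00, so local arrival = 8:51 AM − 3:00 = 5:51 AM on Sep 11.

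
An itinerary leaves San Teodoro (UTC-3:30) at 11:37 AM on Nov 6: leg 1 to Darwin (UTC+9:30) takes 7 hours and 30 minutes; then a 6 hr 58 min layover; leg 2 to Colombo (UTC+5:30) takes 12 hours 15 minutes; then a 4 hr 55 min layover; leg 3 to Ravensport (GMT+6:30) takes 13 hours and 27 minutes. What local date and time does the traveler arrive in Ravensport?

6:42 PM on Nov 8

Convert departure to UTC: 11:37 AM + 3:30 = 3:07 PM UTC on Nov 6.
Add 7 hours and 30 minutes leg 1 → 10:37 PM UTC.
Add 6 hours and 58 minutes layover in Darwin → 5:35 AM UTC (Nov 7).
Add 12 hours 15 minutes leg 2 → 5:50 PM UTC.
Add 4 hours and 55 minutes layover in Colombo → 10:45 PM UTC.
Add 13 hours and 27 minutes leg 3 → 12:12 PM UTC (Nov 8).
Ravensport is UTC+6:30, so local arrival = 12:12 PM + 6:30 = 6:42 PM on Nov 8.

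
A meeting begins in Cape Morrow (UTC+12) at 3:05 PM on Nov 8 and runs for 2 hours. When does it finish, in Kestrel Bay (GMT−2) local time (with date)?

3:05 AM on November 8

Convert start to UTC: 3:05 PM − 12:00 = 3:05 AM UTC on Nov 8.
Add 2 hours duration → 5:05 AM UTC.
Kestrel Bay is UTC−2:00, so local end time = 5:05 AM − 2:00 = 3:05 AM on Nov 8.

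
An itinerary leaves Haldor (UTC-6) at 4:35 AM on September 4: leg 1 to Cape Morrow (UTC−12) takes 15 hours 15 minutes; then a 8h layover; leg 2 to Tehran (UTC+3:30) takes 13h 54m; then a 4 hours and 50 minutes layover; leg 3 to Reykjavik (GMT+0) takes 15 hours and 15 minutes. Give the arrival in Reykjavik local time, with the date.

7:49 PM on Sep 6

Convert departure to UTC: 4:35 AM + 6:00 = 10:35 AM UTC on Sep 4.
Add 15 hours and 15 minutes leg 1 → 1:50 AM UTC (Sep 5).
Add 8 hours layover in Cape Morrow → 9:50 AM UTC.
Add 13 hours and 54 minutes leg 2 → 11:44 PM UTC.
Add 4 hours and 50 minutes layover in Tehran → 4:34 AM UTC (Sep 6).
Add 15 hours and 15 minutes leg 3 → 7:49 PM UTC.
Reykjavik is UTC+0, so local arrival is the same: 7:49 PM on Sep 6.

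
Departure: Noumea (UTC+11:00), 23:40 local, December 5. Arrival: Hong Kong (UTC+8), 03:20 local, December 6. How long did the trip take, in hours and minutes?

6 hours 40 minutes

Departure in UTC: 23:40 − 11:00 = 12:40 on Dec 5.
Arrival in UTC: 03:20 − 8:00 = 19:20 on Dec 5.
Elapsed = 19:20 − 12:40 = 6 hours 40 minutes.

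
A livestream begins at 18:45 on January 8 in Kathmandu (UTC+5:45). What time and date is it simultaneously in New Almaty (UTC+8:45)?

21:45 on Jan 8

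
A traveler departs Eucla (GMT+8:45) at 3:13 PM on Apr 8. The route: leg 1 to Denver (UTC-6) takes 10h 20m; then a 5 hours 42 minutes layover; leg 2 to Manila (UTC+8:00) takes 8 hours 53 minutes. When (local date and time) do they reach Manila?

3:23 PM on April 9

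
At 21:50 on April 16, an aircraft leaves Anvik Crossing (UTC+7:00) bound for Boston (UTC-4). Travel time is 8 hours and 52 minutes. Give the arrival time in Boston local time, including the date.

Convert departure to UTC: 21:50 − 7:00 = 14:50 UTC on Apr 16.
Add 8 hours and 52 minutes travel time → 23:42 UTC.
Boston is UTC−4:00, so local arrival = 23:42 − 4:00 = 19:42 on Apr 16.

19:42 on Apr 16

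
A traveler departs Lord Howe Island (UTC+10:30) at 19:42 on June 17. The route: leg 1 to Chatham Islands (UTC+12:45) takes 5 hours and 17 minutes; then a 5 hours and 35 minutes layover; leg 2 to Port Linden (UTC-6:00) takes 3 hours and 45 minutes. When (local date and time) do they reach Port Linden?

17:49 on June 17

Convert departure to UTC: 19:42 − 10:30 = 09:12 UTC on Jun 17.
Add 5 hours 17 minutes leg 1 → 14:29 UTC.
Add 5 hours 35 minutes layover in Chatham Islands → 20:04 UTC.
Add 3 hours and 45 minutes leg 2 → 23:49 UTC.
Port Linden is UTC−6:00, so local arrival = 23:49 − 6:00 = 17:49 on Jun 17.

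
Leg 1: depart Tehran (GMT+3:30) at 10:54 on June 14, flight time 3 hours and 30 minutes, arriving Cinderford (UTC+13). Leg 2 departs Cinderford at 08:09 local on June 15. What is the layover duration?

8 hours 15 minutes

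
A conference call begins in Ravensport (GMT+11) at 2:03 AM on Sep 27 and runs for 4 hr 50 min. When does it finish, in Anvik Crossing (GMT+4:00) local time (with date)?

Convert start to UTC: 2:03 AM − 11:00 = 3:03 PM UTC on Sep 26.
Add 4 hours 50 minutes duration → 7:53 PM UTC.
Anvik Crossing is UTC+4:00, so local end time = 7:53 PM + 4:00 = 11:53 PM on Sep 26.

11:53 PM on September 26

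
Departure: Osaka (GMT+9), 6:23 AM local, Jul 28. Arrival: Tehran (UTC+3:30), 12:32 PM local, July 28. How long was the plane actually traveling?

Tehran is 5:30 behind Osaka.
Clock-face elapsed time (ignoring zones) is 6 hours 9 minutes.
Actual elapsed = 6 hours 9 minutes + 5:30 = 11 hours 39 minutes.

11 hours 39 minutes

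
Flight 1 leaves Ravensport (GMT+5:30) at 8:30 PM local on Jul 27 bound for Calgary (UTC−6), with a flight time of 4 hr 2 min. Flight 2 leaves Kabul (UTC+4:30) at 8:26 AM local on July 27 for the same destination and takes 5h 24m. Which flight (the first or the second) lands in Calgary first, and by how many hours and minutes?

the second, by 9 hours 42 minutes

Flight 1 in UTC: 8:30 PM − 5:30 = 3:00 PM on Jul 27.
+4 hours 2 minutes → arrive 7:02 PM UTC on Jul 27.
Flight 2 in UTC: 8:26 AM − 4:30 = 3:56 AM on Jul 27.
+5 hours and 24 minutes → arrive 9:20 AM UTC on Jul 27.
Flight 2 lands earlier by 9 hours 42 minutes.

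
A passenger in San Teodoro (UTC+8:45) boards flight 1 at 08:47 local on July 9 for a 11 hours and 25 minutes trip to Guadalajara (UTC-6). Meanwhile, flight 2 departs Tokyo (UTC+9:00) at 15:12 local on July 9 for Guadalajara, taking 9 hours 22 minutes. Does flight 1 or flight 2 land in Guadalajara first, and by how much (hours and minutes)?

the first, by 4 hours 7 minutes

Flight 1 in UTC: 08:47 − 8:45 = 00:02 on Jul 9.
+11 hours and 25 minutes → arrive 11:27 UTC on Jul 9.
Flight 2 in UTC: 15:12 − 9:00 = 06:12 on Jul 9.
+9 hours and 22 minutes → arrive 15:34 UTC on Jul 9.
Flight 1 lands earlier by 4 hours 7 minutes.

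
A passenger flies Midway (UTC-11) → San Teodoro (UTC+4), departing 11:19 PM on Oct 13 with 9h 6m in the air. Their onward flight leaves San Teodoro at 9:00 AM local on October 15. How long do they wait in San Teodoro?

9 hours 35 minutes

Convert departure to UTC: 11:19 PM + 11:00 = 10:19 AM UTC on Oct 14.
Add 9 hours and 6 minutes flight time → 7:25 PM UTC.
San Teodoro is UTC+4:00, so local arrival = 7:25 PM + 4:00 = 11:25 PM on Oct 14.
Layover = 9:00 AM − 11:25 PM (+1 day) = 9 hours 35 minutes.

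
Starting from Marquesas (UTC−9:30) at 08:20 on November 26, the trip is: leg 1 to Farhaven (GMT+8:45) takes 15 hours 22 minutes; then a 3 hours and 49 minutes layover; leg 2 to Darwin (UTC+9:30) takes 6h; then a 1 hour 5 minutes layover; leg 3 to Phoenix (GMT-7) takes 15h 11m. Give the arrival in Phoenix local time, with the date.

Convert departure to UTC: 08:20 + 9:30 = 17:50 UTC on Nov 26.
Add 15 hours 22 minutes leg 1 → 09:12 UTC (Nov 27).
Add 3 hours and 49 minutes layover in Farhaven → 13:01 UTC.
Add 6 hours leg 2 → 19:01 UTC.
Add 1 hour 5 minutes layover in Darwin → 20:06 UTC.
Add 15 hours and 11 minutes leg 3 → 11:17 UTC (Nov 28).
Phoenix is UTC−7:00, so local arrival = 11:17 − 7:00 = 04:17 on Nov 28.

04:17 on November 28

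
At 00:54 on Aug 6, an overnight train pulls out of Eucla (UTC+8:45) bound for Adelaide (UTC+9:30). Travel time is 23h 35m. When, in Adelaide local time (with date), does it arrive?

Convert departure to UTC: 00:54 − 8:45 = 16:09 UTC on Aug 5.
Add 23 hours and 35 minutes travel time → 15:44 UTC (Aug 6).
Adelaide is UTC+9:30, so local arrival = 15:44 + 9:30 = 01:14 on Aug 7.

01:14 on August 7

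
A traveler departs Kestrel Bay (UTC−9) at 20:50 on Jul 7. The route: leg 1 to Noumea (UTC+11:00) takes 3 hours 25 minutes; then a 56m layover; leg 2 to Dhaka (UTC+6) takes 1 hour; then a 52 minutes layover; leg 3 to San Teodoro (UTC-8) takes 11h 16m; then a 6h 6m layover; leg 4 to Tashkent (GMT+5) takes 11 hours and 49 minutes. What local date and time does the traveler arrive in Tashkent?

22:14 on July 9

Convert departure to UTC: 20:50 + 9:00 = 05:50 UTC on Jul 8.
Add 3 hours 25 minutes leg 1 → 09:15 UTC.
Add 56 minutes layover in Noumea → 10:11 UTC.
Add 1 hour leg 2 → 11:11 UTC.
Add 52 minutes layover in Dhaka → 12:03 UTC.
Add 11 hours and 16 minutes leg 3 → 23:19 UTC.
Add 6 hours 6 minutes layover in San Teodoro → 05:25 UTC (Jul 9).
Add 11 hours and 49 minutes leg 4 → 17:14 UTC.
Tashkent is UTC+5:00, so local arrival = 17:14 + 5:00 = 22:14 on Jul 9.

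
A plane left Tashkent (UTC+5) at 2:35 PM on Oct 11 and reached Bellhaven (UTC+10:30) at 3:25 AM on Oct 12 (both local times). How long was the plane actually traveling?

Departure in UTC: 2:35 PM − 5:00 = 9:35 AM on Oct 11.
Arrival in UTC: 3:25 AM − 10:30 = 4:55 PM on Oct 11.
Elapsed = 4:55 PM − 9:35 AM = 7 hours 20 minutes.

7 hours 20 minutes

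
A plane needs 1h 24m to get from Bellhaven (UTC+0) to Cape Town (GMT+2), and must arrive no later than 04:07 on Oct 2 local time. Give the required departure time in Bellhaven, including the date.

00:43 on October 2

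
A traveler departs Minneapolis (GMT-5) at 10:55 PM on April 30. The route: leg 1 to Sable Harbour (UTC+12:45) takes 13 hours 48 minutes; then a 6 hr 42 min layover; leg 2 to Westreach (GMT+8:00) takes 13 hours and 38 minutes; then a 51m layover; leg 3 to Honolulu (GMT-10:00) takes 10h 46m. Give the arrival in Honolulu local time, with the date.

3:40 PM on May 2

Convert departure to UTC: 10:55 PM + 5:00 = 3:55 AM UTC on May 1.
Add 13 hours and 48 minutes leg 1 → 5:43 PM UTC.
Add 6 hours and 42 minutes layover in Sable Harbour → 12:25 AM UTC (May 2).
Add 13 hours 38 minutes leg 2 → 2:03 PM UTC.
Add 51 minutes layover in Westreach → 2:54 PM UTC.
Add 10 hours 46 minutes leg 3 → 1:40 AM UTC (May 3).
Honolulu is UTC−10:00, so local arrival = 1:40 AM − 10:00 = 3:40 PM on May 2.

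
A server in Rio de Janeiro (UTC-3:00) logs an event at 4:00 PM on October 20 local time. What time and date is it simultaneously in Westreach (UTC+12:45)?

In UTC: 4:00 PM + 3:00 = 7:00 PM on Oct 20.
Westreach is UTC+12:45: 7:00 PM + 12:45 = 7:45 AM on Oct 21.

7:45 AM on October 21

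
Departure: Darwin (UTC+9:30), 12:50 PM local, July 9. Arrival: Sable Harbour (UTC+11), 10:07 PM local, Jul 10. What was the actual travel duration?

Departure in UTC: 12:50 PM − 9:30 = 3:20 AM on Jul 9.
Arrival in UTC: 10:07 PM − 11:00 = 11:07 AM on Jul 10.
Elapsed = 11:07 AM − 3:20 AM (+1 day) = 31 hours 47 minutes.

31 hours 47 minutes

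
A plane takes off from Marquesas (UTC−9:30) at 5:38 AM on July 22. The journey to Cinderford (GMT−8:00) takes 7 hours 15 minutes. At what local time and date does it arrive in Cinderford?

2:23 PM on July 22

Cinderford is 1:30 ahead of Marquesas.
After 7 hours 15 minutes it is 12:53 PM in Marquesas.
Shift by the zone difference: 12:53 PM + 1:30 = 2:23 PM on Jul 22 in Cinderford.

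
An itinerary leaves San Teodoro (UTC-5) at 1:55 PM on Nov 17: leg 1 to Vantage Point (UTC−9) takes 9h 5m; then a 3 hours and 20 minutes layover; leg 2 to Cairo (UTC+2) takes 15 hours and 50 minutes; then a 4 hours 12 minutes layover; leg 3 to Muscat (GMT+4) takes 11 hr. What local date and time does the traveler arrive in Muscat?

6:22 PM on November 19

Convert departure to UTC: 1:55 PM + 5:00 = 6:55 PM UTC on Nov 17.
Add 9 hours and 5 minutes leg 1 → 4:00 AM UTC (Nov 18).
Add 3 hours 20 minutes layover in Vantage Point → 7:20 AM UTC.
Add 15 hours and 50 minutes leg 2 → 11:10 PM UTC.
Add 4 hours and 12 minutes layover in Cairo → 3:22 AM UTC (Nov 19).
Add 11 hours leg 3 → 2:22 PM UTC.
Muscat is UTC+4:00, so local arrival = 2:22 PM + 4:00 = 6:22 PM on Nov 19.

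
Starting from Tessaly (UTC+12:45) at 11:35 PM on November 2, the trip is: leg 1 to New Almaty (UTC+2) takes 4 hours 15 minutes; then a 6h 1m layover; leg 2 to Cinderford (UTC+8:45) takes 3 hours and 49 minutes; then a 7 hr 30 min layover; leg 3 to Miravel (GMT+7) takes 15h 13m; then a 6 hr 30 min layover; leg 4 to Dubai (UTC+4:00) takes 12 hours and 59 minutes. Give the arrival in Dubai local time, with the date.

11:07 PM on November 4

Convert departure to UTC: 11:35 PM − 12:45 = 10:50 AM UTC on Nov 2.
Add 4 hours and 15 minutes leg 1 → 3:05 PM UTC.
Add 6 hours and 1 minute layover in New Almaty → 9:06 PM UTC.
Add 3 hours and 49 minutes leg 2 → 12:55 AM UTC (Nov 3).
Add 7 hours and 30 minutes layover in Cinderford → 8:25 AM UTC.
Add 15 hours 13 minutes leg 3 → 11:38 PM UTC.
Add 6 hours 30 minutes layover in Miravel → 6:08 AM UTC (Nov 4).
Add 12 hours and 59 minutes leg 4 → 7:07 PM UTC.
Dubai is UTC+4:00, so local arrival = 7:07 PM + 4:00 = 11:07 PM on Nov 4.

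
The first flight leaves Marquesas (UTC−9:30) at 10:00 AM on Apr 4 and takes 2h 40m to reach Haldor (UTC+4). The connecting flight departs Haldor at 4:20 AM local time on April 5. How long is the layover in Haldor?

2 hours 10 minutes

Convert departure to UTC: 10:00 AM + 9:30 = 7:30 PM UTC on Apr 4.
Add 2 hours and 40 minutes flight time → 10:10 PM UTC.
Haldor is UTC+4:00, so local arrival = 10:10 PM + 4:00 = 2:10 AM on Apr 5.
Layover = 4:20 AM − 2:10 AM = 2 hours 10 minutes.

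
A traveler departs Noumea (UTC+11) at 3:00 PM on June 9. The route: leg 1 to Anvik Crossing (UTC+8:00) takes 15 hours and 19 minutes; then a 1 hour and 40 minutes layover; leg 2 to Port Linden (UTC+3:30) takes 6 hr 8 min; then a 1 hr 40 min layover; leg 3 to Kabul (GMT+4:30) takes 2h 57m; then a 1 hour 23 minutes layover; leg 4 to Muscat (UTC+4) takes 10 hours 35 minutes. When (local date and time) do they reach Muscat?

11:42 PM on June 10

Convert departure to UTC: 3:00 PM − 11:00 = 4:00 AM UTC on Jun 9.
Add 15 hours and 19 minutes leg 1 → 7:19 PM UTC.
Add 1 hour 40 minutes layover in Anvik Crossing → 8:59 PM UTC.
Add 6 hours 8 minutes leg 2 → 3:07 AM UTC (Jun 10).
Add 1 hour and 40 minutes layover in Port Linden → 4:47 AM UTC.
Add 2 hours 57 minutes leg 3 → 7:44 AM UTC.
Add 1 hour and 23 minutes layover in Kabul → 9:07 AM UTC.
Add 10 hours 35 minutes leg 4 → 7:42 PM UTC.
Muscat is UTC+4:00, so local arrival = 7:42 PM + 4:00 = 11:42 PM on Jun 10.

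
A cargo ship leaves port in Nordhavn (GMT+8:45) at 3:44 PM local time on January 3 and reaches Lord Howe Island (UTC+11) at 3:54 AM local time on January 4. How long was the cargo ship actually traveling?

9 hours 55 minutes

Departure in UTC: 3:44 PM − 8:45 = 6:59 AM on Jan 3.
Arrival in UTC: 3:54 AM − 11:00 = 4:54 PM on Jan 3.
Elapsed = 4:54 PM − 6:59 AM = 9 hours 55 minutes.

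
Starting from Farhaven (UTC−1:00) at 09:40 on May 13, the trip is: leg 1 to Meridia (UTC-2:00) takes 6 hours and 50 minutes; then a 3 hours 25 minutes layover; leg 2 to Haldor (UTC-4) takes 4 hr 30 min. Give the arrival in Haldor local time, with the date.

Convert departure to UTC: 09:40 + 1:00 = 10:40 UTC on May 13.
Add 6 hours and 50 minutes leg 1 → 17:30 UTC.
Add 3 hours 25 minutes layover in Meridia → 20:55 UTC.
Add 4 hours and 30 minutes leg 2 → 01:25 UTC (May 14).
Haldor is UTC−4:00, so local arrival = 01:25 − 4:00 = 21:25 on May 13.

21:25 on May 13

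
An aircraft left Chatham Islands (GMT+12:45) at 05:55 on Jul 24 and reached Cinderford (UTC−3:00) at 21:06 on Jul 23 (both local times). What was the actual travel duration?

6 hours 56 minutes

Departure in UTC: 05:55 − 12:45 = 17:10 on Jul 23.
Arrival in UTC: 21:06 + 3:00 = 00:06 on Jul 24.
Elapsed = 00:06 − 17:10 (+1 day) = 6 hours 56 minutes.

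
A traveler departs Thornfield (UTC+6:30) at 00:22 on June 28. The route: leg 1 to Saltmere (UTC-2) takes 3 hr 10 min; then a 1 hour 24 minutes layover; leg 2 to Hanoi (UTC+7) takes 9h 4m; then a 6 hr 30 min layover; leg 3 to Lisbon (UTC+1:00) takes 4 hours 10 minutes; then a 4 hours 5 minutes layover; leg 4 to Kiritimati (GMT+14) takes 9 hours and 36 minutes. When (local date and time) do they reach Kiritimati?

Convert departure to UTC: 00:22 − 6:30 = 17:52 UTC on Jun 27.
Add 3 hours 10 minutes leg 1 → 21:02 UTC.
Add 1 hour 24 minutes layover in Saltmere → 22:26 UTC.
Add 9 hours 4 minutes leg 2 → 07:30 UTC (Jun 28).
Add 6 hours 30 minutes layover in Hanoi → 14:00 UTC.
Add 4 hours 10 minutes leg 3 → 18:10 UTC.
Add 4 hours 5 minutes layover in Lisbon → 22:15 UTC.
Add 9 hours 36 minutes leg 4 → 07:51 UTC (Jun 29).
Kiritimati is UTC+14:00, so local arrival = 07:51 + 14:00 = 21:51 on Jun 29.

21:51 on June 29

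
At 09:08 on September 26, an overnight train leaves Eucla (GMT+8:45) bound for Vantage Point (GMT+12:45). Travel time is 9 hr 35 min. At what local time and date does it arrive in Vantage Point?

Convert departure to UTC: 09:08 − 8:45 = 00:23 UTC on Sep 26.
Add 9 hours 35 minutes travel time → 09:58 UTC.
Vantage Point is UTC+12:45, so local arrival = 09:58 + 12:45 = 22:43 on Sep 26.

22:43 on September 26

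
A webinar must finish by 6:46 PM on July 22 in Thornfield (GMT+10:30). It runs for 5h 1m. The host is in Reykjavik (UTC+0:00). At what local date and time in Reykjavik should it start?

3:15 AM on July 22

Target end time in UTC: 6:46 PM − 10:30 = 8:16 AM on Jul 22.
Subtract 5 hours and 1 minute → start 3:15 AM UTC on Jul 22.
Reykjavik is UTC+0, so start is 3:15 AM on Jul 22.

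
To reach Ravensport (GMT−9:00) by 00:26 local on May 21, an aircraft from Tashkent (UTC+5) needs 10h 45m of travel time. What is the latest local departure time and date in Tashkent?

Target arrival in UTC: 00:26 + 9:00 = 09:26 on May 21.
Subtract 10 hours and 45 minutes → departure 22:41 UTC on May 20.
Tashkent is UTC+5:00: 22:41 + 5:00 = 03:41 on May 21.

03:41 on May 21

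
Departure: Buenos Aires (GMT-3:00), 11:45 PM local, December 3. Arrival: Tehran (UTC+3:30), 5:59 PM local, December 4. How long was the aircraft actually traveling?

11 hours 44 minutes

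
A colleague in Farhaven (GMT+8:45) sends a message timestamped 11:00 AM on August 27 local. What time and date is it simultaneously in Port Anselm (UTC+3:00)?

Port Anselm is 5:45 behind Farhaven.
Shift by the zone difference: 11:00 AM − 5:45 = 5:15 AM on Aug 27 in Port Anselm.

5:15 AM on August 27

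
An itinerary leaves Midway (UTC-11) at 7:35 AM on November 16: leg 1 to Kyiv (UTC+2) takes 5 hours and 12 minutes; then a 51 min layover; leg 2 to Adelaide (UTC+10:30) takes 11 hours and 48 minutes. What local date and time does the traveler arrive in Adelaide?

Convert departure to UTC: 7:35 AM + 11:00 = 6:35 PM UTC on Nov 16.
Add 5 hours and 12 minutes leg 1 → 11:47 PM UTC.
Add 51 minutes layover in Kyiv → 12:38 AM UTC (Nov 17).
Add 11 hours 48 minutes leg 2 → 12:26 PM UTC.
Adelaide is UTC+10:30, so local arrival = 12:26 PM + 10:30 = 10:56 PM on Nov 17.

10:56 PM on November 17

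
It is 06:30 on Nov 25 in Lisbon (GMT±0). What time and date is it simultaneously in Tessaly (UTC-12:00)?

Tessaly is 12:00 behind Lisbon.
Shift by the zone difference: 06:30 − 12:00 = 18:30 on Nov 24 in Tessaly.

18:30 on Nov 24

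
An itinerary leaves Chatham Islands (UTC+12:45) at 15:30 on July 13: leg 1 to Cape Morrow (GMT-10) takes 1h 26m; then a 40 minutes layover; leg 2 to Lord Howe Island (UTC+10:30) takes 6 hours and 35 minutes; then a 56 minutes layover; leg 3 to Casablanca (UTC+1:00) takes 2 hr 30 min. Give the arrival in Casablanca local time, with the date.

15:52 on July 13

Convert departure to UTC: 15:30 − 12:45 = 02:45 UTC on Jul 13.
Add 1 hour 26 minutes leg 1 → 04:11 UTC.
Add 40 minutes layover in Cape Morrow → 04:51 UTC.
Add 6 hours 35 minutes leg 2 → 11:26 UTC.
Add 56 minutes layover in Lord Howe Island → 12:22 UTC.
Add 2 hours 30 minutes leg 3 → 14:52 UTC.
Casablanca is UTC+1:00, so local arrival = 14:52 + 1:00 = 15:52 on Jul 13.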